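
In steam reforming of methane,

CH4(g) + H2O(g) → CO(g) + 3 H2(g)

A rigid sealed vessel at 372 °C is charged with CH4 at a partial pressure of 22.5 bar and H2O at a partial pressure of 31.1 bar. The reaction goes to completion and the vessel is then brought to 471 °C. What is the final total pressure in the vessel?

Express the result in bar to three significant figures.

114 bar

Because the vessel is rigid and T is held at 372 °C, work the stoichiometry in partial pressures (P_i = n_iRT/V).
P(H2O) required for 22.5 bar of CH4 = (1/1) × 22.5 = 22.50 bar; available 31.1 bar, so CH4 is limiting.
P(H2O) remaining = 31.1 − (1/1) × 22.5 = 8.600 bar
P(gaseous products) = (1+3)/1 × 22.5 = 90.00 bar
P_total at 372 °C = 8.600 + 90.00 = 98.60 bar
Scaling to 471 °C: P = 98.60 × 744.15/645.15 = 113.7 bar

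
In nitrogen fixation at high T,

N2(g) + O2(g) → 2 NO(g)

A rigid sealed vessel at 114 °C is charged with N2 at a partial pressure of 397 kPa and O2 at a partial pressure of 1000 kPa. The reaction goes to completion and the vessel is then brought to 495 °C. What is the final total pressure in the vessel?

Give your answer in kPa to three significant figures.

At constant V, partial pressures at 114 °C are proportional to moles, so apply stoichiometry directly to pressures.
P(O2) required for 397 kPa of N2 = (1/1) × 397 = 397.0 kPa; available 1000 kPa, so N2 is limiting.
P(O2) remaining = 1000 − (1/1) × 397 = 603.0 kPa
P(gaseous products) = (2)/1 × 397 = 794.0 kPa
P_total at 114 °C = 603.0 + 794.0 = 1397 kPa
Scaling to 495 °C: P = 1397 × 768.15/387.15 = 2772 kPa

2770 kPa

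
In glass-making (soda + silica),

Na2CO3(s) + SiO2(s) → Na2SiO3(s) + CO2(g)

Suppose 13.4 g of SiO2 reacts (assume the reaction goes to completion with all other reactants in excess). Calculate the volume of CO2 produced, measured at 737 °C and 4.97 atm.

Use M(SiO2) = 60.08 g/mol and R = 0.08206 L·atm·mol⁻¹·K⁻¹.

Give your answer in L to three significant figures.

3.72 L

n(SiO2) = 13.40 / 60.08 = 0.2230 mol
n(CO2) = (1/1) × 0.2230 = 0.2230 mol
V = nRT/P = 0.2230 × 0.08206 × 1010.15 / 4.97 = 3.719 L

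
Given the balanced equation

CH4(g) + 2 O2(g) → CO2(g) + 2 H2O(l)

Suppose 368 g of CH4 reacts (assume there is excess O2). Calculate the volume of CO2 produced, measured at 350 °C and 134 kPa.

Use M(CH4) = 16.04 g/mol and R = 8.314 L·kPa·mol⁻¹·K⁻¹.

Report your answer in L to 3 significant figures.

n(CH4) = 368.0 / 16.04 = 22.94 mol
n(CO2) = (1/1) × 22.94 = 22.94 mol
V = nRT/P = 22.94 × 8.314 × 623.15 / 134 = 886.9 L

887 L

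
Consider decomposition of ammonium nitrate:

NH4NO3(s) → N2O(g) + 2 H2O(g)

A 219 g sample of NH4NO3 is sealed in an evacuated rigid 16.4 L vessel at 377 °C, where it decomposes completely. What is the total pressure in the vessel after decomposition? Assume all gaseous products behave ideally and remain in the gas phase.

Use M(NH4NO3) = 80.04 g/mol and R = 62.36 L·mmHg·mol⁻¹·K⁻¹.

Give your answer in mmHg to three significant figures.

20300 mmHg

n(NH4NO3) = 219 / 80.04 = 2.736 mol
n(gas produced) = (3/1) × 2.736 = 8.208 mol
P = nRT/V = 8.208 × 62.36 × 650.15 / 16.4 = 20290 mmHg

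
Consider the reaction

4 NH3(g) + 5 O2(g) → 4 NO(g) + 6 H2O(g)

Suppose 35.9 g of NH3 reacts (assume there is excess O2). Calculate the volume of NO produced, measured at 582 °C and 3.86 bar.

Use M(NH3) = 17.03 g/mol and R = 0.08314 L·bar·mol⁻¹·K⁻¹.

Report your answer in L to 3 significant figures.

n(NH3) = 35.90 / 17.03 = 2.108 mol
n(NO) = (4/4) × 2.108 = 2.108 mol
V = nRT/P = 2.108 × 0.08314 × 855.15 / 3.86 = 38.83 L

38.8 L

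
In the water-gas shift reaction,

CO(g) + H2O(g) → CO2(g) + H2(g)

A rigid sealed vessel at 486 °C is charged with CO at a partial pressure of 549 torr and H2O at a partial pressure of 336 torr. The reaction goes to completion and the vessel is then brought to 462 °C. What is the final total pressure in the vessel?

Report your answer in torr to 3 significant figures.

857 torr

With V and T fixed, P_i ∝ n_i, so the mole ratios apply directly to partial pressures at 486 °C.
P(H2O) required for 549 torr of CO = (1/1) × 549 = 549.0 torr; available 336 torr, so H2O is limiting.
P(CO) remaining = 549 − (1/1) × 336 = 213.0 torr
P(gaseous products) = (1+1)/1 × 336 = 672.0 torr
P_total at 486 °C = 213.0 + 672.0 = 885.0 torr
Scaling to 462 °C: P = 885.0 × 735.15/759.15 = 857.0 torr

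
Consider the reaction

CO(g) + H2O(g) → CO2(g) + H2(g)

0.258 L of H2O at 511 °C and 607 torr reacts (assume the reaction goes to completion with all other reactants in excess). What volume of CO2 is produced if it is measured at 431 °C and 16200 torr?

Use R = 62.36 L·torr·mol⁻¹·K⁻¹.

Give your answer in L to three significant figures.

n(H2O) = PV/RT = (607 × 0.258) / (62.36 × 784.15) = 0.003203 mol
n(CO2) = (1/1) × 0.003203 = 0.003203 mol
V = nRT/P = 0.003203 × 62.36 × 704.15 / 16200 = 0.008682 L

0.00868 L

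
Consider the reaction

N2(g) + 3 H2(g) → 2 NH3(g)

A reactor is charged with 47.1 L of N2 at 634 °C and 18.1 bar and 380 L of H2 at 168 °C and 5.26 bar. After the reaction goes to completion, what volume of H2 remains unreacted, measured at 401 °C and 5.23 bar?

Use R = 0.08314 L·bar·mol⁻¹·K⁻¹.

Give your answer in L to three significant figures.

221 L

n(N2) = PV/RT = (18.1 × 47.1) / (0.08314 × 907.15) = 11.30 mol
n(H2) = PV/RT = (5.26 × 380) / (0.08314 × 441.15) = 54.50 mol
For 11.30 mol N2, stoichiometry requires (3/1) × 11.30 = 33.90 mol H2; 54.50 mol is available, so N2 is limiting.
n(H2) consumed = (3/1) × 11.30 = 33.90 mol; remaining = 54.50 − 33.90 = 20.60 mol
V(H2) = nRT/P = 20.60 × 0.08314 × 674.15 / 5.23 = 220.8 L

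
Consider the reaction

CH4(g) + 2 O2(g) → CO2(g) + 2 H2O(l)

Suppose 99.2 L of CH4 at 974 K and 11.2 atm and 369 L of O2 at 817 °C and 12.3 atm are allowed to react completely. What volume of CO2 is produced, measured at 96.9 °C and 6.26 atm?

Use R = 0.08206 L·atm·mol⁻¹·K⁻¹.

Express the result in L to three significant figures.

67.4 L

n(CH4) = PV/RT = (11.2 × 99.2) / (0.08206 × 974) = 13.90 mol
n(O2) = PV/RT = (12.3 × 369) / (0.08206 × 1090.15) = 50.74 mol
For 13.90 mol CH4, stoichiometry requires (2/1) × 13.90 = 27.80 mol O2; 50.74 mol is available, so CH4 is limiting.
n(CO2) = (1/1) × 13.90 = 13.90 mol
V(CO2) = nRT/P = 13.90 × 0.08206 × 370.05 / 6.26 = 67.43 L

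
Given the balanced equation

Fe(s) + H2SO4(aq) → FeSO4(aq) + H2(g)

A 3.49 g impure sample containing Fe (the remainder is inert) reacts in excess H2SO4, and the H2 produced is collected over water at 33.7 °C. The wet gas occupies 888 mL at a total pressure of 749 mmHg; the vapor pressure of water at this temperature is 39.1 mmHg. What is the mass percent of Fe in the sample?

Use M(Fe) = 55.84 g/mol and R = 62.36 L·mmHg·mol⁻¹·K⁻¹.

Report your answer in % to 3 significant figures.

P(H2) = 749 − 39.1 = 709.9 mmHg
n(H2) = PV/RT = (709.9 × 0.8880) / (62.36 × 306.85) = 0.03294 mol
n(Fe) = (1/1) × 0.03294 = 0.03294 mol
m(Fe) = 0.03294 × 55.84 = 1.839 g
%Fe = 1.839 / 3.49 × 100 = 52.69%

52.7 %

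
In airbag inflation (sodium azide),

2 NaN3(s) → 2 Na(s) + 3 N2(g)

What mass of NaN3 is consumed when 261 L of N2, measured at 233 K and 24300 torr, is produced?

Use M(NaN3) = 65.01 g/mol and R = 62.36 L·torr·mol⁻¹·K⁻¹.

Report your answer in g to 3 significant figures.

18900 g

n(N2) = PV/RT = (24300 × 261) / (62.36 × 233) = 436.5 mol
n(NaN3) = (2/3) × 436.5 = 291.0 mol
m(NaN3) = 291.0 × 65.01 = 18920 g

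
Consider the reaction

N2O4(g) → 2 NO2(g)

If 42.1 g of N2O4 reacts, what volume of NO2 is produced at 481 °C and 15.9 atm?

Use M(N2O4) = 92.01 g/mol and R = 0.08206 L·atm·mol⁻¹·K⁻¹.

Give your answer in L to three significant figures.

3.56 L

n(N2O4) = 42.10 / 92.01 = 0.4576 mol
n(NO2) = (2/1) × 0.4576 = 0.9152 mol
V = nRT/P = 0.9152 × 0.08206 × 754.15 / 15.9 = 3.562 L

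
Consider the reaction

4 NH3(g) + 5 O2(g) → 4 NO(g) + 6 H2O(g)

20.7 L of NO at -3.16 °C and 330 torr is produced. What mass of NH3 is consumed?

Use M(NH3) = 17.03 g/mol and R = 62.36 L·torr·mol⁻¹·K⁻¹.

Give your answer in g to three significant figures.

n(NO) = PV/RT = (330 × 20.7) / (62.36 × 269.99) = 0.4057 mol
n(NH3) = (4/4) × 0.4057 = 0.4057 mol
m(NH3) = 0.4057 × 17.03 = 6.909 g

6.91 g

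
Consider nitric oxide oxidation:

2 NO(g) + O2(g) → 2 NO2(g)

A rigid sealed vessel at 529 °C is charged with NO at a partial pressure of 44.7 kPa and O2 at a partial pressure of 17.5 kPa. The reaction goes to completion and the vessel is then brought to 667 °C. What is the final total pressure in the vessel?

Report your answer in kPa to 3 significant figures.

At constant V, partial pressures at 529 °C are proportional to moles, so apply stoichiometry directly to pressures.
P(O2) required for 44.7 kPa of NO = (1/2) × 44.7 = 22.35 kPa; available 17.5 kPa, so O2 is limiting.
P(NO) remaining = 44.7 − (2/1) × 17.5 = 9.700 kPa
P(gaseous products) = (2)/1 × 17.5 = 35.00 kPa
P_total at 529 °C = 9.700 + 35.00 = 44.70 kPa
Scaling to 667 °C: P = 44.70 × 940.15/802.15 = 52.39 kPa

52.4 kPa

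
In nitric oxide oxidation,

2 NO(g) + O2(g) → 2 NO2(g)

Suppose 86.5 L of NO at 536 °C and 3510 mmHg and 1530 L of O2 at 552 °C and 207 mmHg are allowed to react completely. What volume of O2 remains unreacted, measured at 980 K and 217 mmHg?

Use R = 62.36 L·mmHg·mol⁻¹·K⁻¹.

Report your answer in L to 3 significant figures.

886 L

n(NO) = PV/RT = (3510 × 86.5) / (62.36 × 809.15) = 6.017 mol
n(O2) = PV/RT = (207 × 1530) / (62.36 × 825.15) = 6.155 mol
For 6.017 mol NO, stoichiometry requires (1/2) × 6.017 = 3.009 mol O2; 6.155 mol is available, so NO is limiting.
n(O2) consumed = (1/2) × 6.017 = 3.009 mol; remaining = 6.155 − 3.009 = 3.146 mol
V(O2) = nRT/P = 3.146 × 62.36 × 980 / 217 = 886.0 L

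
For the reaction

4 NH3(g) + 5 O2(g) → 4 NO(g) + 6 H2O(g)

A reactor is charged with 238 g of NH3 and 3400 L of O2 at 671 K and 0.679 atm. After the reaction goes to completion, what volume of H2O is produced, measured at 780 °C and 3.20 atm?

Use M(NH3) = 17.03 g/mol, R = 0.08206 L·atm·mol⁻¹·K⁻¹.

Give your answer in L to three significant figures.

n(NH3) = 238 / 17.03 = 13.98 mol
n(O2) = PV/RT = (0.679 × 3400) / (0.08206 × 671) = 41.93 mol
For 13.98 mol NH3, stoichiometry requires (5/4) × 13.98 = 17.48 mol O2; 41.93 mol is available, so NH3 is limiting.
n(H2O) = (6/4) × 13.98 = 20.97 mol
V(H2O) = nRT/P = 20.97 × 0.08206 × 1053.15 / 3.20 = 566.3 L

566 L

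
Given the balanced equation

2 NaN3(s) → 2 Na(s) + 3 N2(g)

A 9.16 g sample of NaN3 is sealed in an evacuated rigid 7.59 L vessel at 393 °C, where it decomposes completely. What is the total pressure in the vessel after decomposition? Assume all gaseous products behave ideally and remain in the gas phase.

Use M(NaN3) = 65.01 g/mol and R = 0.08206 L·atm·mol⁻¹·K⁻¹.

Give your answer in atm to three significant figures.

n(NaN3) = 9.16 / 65.01 = 0.1409 mol
n(gas produced) = (3/2) × 0.1409 = 0.2113 mol
P = nRT/V = 0.2113 × 0.08206 × 666.15 / 7.59 = 1.522 atm

1.52 atm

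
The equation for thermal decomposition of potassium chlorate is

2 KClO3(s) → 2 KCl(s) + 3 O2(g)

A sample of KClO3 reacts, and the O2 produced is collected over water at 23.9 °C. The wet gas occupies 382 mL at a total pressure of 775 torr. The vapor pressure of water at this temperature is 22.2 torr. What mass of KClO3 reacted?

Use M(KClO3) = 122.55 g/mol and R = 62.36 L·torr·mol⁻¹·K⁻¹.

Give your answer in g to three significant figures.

P(O2) = 775 − 22.2 = 752.8 torr
n(O2) = PV/RT = (752.8 × 0.3820) / (62.36 × 297.05) = 0.01552 mol
n(KClO3) = (2/3) × 0.01552 = 0.01035 mol
m(KClO3) = 0.01035 × 122.55 = 1.268 g

1.27 g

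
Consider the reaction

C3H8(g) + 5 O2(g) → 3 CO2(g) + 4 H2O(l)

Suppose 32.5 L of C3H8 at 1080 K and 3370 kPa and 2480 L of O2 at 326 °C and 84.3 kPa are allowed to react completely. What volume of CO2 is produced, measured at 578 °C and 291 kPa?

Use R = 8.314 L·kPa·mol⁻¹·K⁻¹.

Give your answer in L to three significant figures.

n(C3H8) = PV/RT = (3370 × 32.5) / (8.314 × 1080) = 12.20 mol
n(O2) = PV/RT = (84.3 × 2480) / (8.314 × 599.15) = 41.97 mol
For 12.20 mol C3H8, stoichiometry requires (5/1) × 12.20 = 61.00 mol O2; 41.97 mol is available, so O2 is limiting.
n(CO2) = (3/5) × 41.97 = 25.18 mol
V(CO2) = nRT/P = 25.18 × 8.314 × 851.15 / 291 = 612.3 L

612 L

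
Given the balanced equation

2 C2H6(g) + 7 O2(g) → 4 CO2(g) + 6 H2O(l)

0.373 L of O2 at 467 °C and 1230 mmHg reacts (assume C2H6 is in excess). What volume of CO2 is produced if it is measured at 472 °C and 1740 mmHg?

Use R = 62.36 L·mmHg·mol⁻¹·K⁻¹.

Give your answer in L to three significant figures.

0.152 L

n(O2) = PV/RT = (1230 × 0.373) / (62.36 × 740.15) = 0.009940 mol
n(CO2) = (4/7) × 0.009940 = 0.005680 mol
V = nRT/P = 0.005680 × 62.36 × 745.15 / 1740 = 0.1517 L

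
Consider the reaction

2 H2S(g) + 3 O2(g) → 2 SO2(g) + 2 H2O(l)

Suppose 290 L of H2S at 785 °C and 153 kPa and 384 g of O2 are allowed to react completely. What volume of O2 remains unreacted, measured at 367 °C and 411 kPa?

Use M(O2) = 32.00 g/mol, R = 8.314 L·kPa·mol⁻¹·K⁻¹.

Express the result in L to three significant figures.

n(H2S) = PV/RT = (153 × 290) / (8.314 × 1058.15) = 5.044 mol
n(O2) = 384 / 32.00 = 12.00 mol
For 5.044 mol H2S, stoichiometry requires (3/2) × 5.044 = 7.566 mol O2; 12.00 mol is available, so H2S is limiting.
n(O2) consumed = (3/2) × 5.044 = 7.566 mol; remaining = 12.00 − 7.566 = 4.434 mol
V(O2) = nRT/P = 4.434 × 8.314 × 640.15 / 411 = 57.42 L

57.4 L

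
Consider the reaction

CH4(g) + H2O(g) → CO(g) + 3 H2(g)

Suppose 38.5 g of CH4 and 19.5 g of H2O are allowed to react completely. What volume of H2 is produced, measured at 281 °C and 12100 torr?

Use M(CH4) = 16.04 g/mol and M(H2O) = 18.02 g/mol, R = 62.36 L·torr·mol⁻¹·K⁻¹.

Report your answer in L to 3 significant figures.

n(CH4) = 38.5 / 16.04 = 2.400 mol
n(H2O) = 19.5 / 18.02 = 1.082 mol
For 2.400 mol CH4, stoichiometry requires (1/1) × 2.400 = 2.400 mol H2O; 1.082 mol is available, so H2O is limiting.
n(H2) = (3/1) × 1.082 = 3.246 mol
V(H2) = nRT/P = 3.246 × 62.36 × 554.15 / 12100 = 9.270 L

9.27 L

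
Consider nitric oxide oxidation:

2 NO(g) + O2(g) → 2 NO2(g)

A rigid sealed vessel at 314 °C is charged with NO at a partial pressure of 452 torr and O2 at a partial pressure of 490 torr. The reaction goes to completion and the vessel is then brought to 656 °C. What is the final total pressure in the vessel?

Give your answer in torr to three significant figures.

1130 torr

At constant V, partial pressures at 314 °C are proportional to moles, so apply stoichiometry directly to pressures.
P(O2) required for 452 torr of NO = (1/2) × 452 = 226.0 torr; available 490 torr, so NO is limiting.
P(O2) remaining = 490 − (1/2) × 452 = 264.0 torr
P(gaseous products) = (2)/2 × 452 = 452.0 torr
P_total at 314 °C = 264.0 + 452.0 = 716.0 torr
Scaling to 656 °C: P = 716.0 × 929.15/587.15 = 1133 torr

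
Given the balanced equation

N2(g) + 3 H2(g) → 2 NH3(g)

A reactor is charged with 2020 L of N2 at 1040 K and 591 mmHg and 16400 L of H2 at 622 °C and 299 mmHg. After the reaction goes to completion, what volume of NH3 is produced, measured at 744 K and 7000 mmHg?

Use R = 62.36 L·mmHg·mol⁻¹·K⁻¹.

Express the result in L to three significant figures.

244 L

n(N2) = PV/RT = (591 × 2020) / (62.36 × 1040) = 18.41 mol
n(H2) = PV/RT = (299 × 16400) / (62.36 × 895.15) = 87.84 mol
For 18.41 mol N2, stoichiometry requires (3/1) × 18.41 = 55.23 mol H2; 87.84 mol is available, so N2 is limiting.
n(NH3) = (2/1) × 18.41 = 36.82 mol
V(NH3) = nRT/P = 36.82 × 62.36 × 744 / 7000 = 244.0 L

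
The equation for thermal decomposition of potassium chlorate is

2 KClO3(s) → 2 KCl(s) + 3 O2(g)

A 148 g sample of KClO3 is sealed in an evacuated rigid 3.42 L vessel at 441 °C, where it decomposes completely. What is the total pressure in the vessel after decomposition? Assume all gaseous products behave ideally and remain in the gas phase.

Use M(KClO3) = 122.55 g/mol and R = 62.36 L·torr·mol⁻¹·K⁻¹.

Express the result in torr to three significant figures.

23600 torr

n(KClO3) = 148 / 122.55 = 1.208 mol
n(gas produced) = (3/2) × 1.208 = 1.812 mol
P = nRT/V = 1.812 × 62.36 × 714.15 / 3.42 = 23600 torr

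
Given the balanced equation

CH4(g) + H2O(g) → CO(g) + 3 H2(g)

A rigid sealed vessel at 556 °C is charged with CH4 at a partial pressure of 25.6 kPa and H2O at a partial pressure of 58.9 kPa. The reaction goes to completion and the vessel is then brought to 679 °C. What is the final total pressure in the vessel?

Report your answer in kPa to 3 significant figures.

156 kPa

At constant V, partial pressures at 556 °C are proportional to moles, so apply stoichiometry directly to pressures.
P(H2O) required for 25.6 kPa of CH4 = (1/1) × 25.6 = 25.60 kPa; available 58.9 kPa, so CH4 is limiting.
P(H2O) remaining = 58.9 − (1/1) × 25.6 = 33.30 kPa
P(gaseous products) = (1+3)/1 × 25.6 = 102.4 kPa
P_total at 556 °C = 33.30 + 102.4 = 135.7 kPa
Scaling to 679 °C: P = 135.7 × 952.15/829.15 = 155.8 kPa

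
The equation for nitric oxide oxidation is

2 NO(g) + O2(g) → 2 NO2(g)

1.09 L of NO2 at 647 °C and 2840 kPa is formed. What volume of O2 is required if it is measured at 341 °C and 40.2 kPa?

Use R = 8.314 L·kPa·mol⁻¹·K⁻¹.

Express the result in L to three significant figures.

25.7 L

n(NO2) = PV/RT = (2840 × 1.09) / (8.314 × 920.15) = 0.4046 mol
n(O2) = (1/2) × 0.4046 = 0.2023 mol
V = nRT/P = 0.2023 × 8.314 × 614.15 / 40.2 = 25.70 L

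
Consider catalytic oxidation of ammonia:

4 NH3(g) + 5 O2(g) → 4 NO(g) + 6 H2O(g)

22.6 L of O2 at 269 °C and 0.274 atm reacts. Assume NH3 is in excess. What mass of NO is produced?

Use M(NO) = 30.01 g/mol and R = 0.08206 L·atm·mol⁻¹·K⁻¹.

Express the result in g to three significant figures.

n(O2) = PV/RT = (0.274 × 22.6) / (0.08206 × 542.15) = 0.1392 mol
n(NO) = (4/5) × 0.1392 = 0.1114 mol
m(NO) = 0.1114 × 30.01 = 3.343 g

3.34 g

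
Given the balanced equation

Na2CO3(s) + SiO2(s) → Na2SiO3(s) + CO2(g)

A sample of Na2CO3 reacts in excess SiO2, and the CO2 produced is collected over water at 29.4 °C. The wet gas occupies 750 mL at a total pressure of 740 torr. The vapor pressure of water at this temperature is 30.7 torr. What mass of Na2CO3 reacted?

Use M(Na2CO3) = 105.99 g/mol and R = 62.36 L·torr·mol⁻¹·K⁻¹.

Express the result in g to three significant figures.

P(CO2) = 740 − 30.7 = 709.3 torr
n(CO2) = PV/RT = (709.3 × 0.7500) / (62.36 × 302.55) = 0.02820 mol
n(Na2CO3) = (1/1) × 0.02820 = 0.02820 mol
m(Na2CO3) = 0.02820 × 105.99 = 2.989 g

2.99 g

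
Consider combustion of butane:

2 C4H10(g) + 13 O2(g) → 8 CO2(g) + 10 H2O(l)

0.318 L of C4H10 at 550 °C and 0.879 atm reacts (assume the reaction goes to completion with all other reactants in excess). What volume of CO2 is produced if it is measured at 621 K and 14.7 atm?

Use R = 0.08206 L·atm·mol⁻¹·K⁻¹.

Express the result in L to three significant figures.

n(C4H10) = PV/RT = (0.879 × 0.318) / (0.08206 × 823.15) = 0.004138 mol
n(CO2) = (8/2) × 0.004138 = 0.01655 mol
V = nRT/P = 0.01655 × 0.08206 × 621 / 14.7 = 0.05737 L

0.0574 L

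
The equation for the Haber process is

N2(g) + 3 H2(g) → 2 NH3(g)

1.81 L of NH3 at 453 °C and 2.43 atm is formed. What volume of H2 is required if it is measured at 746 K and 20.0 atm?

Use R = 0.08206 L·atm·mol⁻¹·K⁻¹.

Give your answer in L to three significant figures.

0.339 L

n(NH3) = PV/RT = (2.43 × 1.81) / (0.08206 × 726.15) = 0.07381 mol
n(H2) = (3/2) × 0.07381 = 0.1107 mol
V = nRT/P = 0.1107 × 0.08206 × 746 / 20.0 = 0.3388 L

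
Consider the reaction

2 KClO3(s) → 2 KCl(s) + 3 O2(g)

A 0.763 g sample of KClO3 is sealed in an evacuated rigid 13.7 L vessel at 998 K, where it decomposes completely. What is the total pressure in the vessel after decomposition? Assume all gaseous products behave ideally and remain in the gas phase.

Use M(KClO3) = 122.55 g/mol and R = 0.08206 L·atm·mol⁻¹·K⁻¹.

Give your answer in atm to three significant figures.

0.0558 atm

n(KClO3) = 0.763 / 122.55 = 0.006226 mol
n(gas produced) = (3/2) × 0.006226 = 0.009339 mol
P = nRT/V = 0.009339 × 0.08206 × 998 / 13.7 = 0.05583 atm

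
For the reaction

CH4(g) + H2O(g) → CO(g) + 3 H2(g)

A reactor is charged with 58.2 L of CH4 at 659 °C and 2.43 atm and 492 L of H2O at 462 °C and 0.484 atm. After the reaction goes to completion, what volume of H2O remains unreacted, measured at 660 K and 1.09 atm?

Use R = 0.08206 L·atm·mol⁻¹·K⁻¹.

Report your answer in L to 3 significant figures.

n(CH4) = PV/RT = (2.43 × 58.2) / (0.08206 × 932.15) = 1.849 mol
n(H2O) = PV/RT = (0.484 × 492) / (0.08206 × 735.15) = 3.947 mol
For 1.849 mol CH4, stoichiometry requires (1/1) × 1.849 = 1.849 mol H2O; 3.947 mol is available, so CH4 is limiting.
n(H2O) consumed = (1/1) × 1.849 = 1.849 mol; remaining = 3.947 − 1.849 = 2.098 mol
V(H2O) = nRT/P = 2.098 × 0.08206 × 660 / 1.09 = 104.2 L

104 L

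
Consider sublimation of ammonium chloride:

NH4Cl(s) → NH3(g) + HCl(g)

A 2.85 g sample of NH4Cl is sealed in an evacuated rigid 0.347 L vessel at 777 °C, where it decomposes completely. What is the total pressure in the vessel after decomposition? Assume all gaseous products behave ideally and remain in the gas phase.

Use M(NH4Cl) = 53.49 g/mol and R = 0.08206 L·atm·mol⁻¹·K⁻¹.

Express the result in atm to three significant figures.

n(NH4Cl) = 2.85 / 53.49 = 0.05328 mol
n(gas produced) = (2/1) × 0.05328 = 0.1066 mol
P = nRT/V = 0.1066 × 0.08206 × 1050.15 / 0.347 = 26.47 atm

26.5 atm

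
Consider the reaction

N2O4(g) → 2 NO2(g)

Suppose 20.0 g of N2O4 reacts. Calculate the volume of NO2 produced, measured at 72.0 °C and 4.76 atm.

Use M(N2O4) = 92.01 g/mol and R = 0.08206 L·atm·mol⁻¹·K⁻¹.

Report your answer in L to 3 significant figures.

n(N2O4) = 20.00 / 92.01 = 0.2174 mol
n(NO2) = (2/1) × 0.2174 = 0.4348 mol
V = nRT/P = 0.4348 × 0.08206 × 345.15 / 4.76 = 2.587 L

2.59 L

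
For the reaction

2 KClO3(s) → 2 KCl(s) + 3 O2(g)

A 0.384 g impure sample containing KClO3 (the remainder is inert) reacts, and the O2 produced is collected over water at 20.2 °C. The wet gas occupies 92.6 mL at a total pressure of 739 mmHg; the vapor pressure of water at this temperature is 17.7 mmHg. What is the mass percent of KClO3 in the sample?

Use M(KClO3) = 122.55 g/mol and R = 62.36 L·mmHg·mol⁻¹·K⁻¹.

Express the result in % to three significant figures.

77.7 %

P(O2) = 739 − 17.7 = 721.3 mmHg
n(O2) = PV/RT = (721.3 × 0.09260) / (62.36 × 293.35) = 0.003651 mol
n(KClO3) = (2/3) × 0.003651 = 0.002434 mol
m(KClO3) = 0.002434 × 122.55 = 0.2983 g
%KClO3 = 0.2983 / 0.384 × 100 = 77.68%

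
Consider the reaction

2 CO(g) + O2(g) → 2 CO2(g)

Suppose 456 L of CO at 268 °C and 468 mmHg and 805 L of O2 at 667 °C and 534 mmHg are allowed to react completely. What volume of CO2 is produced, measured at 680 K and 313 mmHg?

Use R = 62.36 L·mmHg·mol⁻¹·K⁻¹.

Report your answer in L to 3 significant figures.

n(CO) = PV/RT = (468 × 456) / (62.36 × 541.15) = 6.324 mol
n(O2) = PV/RT = (534 × 805) / (62.36 × 940.15) = 7.332 mol
For 6.324 mol CO, stoichiometry requires (1/2) × 6.324 = 3.162 mol O2; 7.332 mol is available, so CO is limiting.
n(CO2) = (2/2) × 6.324 = 6.324 mol
V(CO2) = nRT/P = 6.324 × 62.36 × 680 / 313 = 856.8 L

857 L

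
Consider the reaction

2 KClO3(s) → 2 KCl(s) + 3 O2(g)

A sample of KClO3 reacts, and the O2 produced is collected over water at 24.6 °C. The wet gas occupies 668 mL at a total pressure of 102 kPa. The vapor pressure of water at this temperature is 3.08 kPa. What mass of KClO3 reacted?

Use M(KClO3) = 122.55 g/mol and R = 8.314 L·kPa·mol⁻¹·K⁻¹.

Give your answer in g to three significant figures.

2.18 g

P(O2) = 102 − 3.08 = 98.92 kPa
n(O2) = PV/RT = (98.92 × 0.6680) / (8.314 × 297.75) = 0.02669 mol
n(KClO3) = (2/3) × 0.02669 = 0.01779 mol
m(KClO3) = 0.01779 × 122.55 = 2.180 g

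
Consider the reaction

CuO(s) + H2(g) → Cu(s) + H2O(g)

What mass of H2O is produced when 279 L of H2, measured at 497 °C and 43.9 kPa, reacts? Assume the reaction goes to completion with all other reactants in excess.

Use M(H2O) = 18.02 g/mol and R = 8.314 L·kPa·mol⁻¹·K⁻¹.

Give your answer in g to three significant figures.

n(H2) = PV/RT = (43.9 × 279) / (8.314 × 770.15) = 1.913 mol
n(H2O) = (1/1) × 1.913 = 1.913 mol
m(H2O) = 1.913 × 18.02 = 34.47 g

34.5 g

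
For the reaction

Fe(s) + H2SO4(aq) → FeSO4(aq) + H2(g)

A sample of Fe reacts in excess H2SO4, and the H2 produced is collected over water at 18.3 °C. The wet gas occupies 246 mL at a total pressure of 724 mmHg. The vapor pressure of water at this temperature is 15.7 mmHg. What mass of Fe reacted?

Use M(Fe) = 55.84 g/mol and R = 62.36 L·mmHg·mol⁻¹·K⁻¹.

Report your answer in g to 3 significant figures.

P(H2) = 724 − 15.7 = 708.3 mmHg
n(H2) = PV/RT = (708.3 × 0.2460) / (62.36 × 291.45) = 0.009587 mol
n(Fe) = (1/1) × 0.009587 = 0.009587 mol
m(Fe) = 0.009587 × 55.84 = 0.5353 g

0.535 g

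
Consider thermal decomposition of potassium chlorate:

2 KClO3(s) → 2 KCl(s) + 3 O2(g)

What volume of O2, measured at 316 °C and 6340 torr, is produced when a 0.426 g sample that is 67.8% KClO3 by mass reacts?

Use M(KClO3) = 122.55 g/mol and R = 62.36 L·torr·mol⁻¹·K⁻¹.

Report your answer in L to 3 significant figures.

mass of KClO3 = 0.426 × 67.8/100 = 0.2888 g
n(KClO3) = 0.2888 / 122.55 = 0.002357 mol
n(O2) = (3/2) × 0.002357 = 0.003536 mol
V = nRT/P = 0.003536 × 62.36 × 589.15 / 6340 = 0.02049 L

0.0205 L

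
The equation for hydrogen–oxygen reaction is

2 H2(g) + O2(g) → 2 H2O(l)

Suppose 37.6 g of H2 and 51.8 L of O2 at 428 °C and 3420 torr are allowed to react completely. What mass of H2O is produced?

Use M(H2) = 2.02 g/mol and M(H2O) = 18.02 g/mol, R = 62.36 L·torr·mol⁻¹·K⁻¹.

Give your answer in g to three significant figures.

n(H2) = 37.6 / 2.02 = 18.61 mol
n(O2) = PV/RT = (3420 × 51.8) / (62.36 × 701.15) = 4.052 mol
For 18.61 mol H2, stoichiometry requires (1/2) × 18.61 = 9.305 mol O2; 4.052 mol is available, so O2 is limiting.
n(H2O) = (2/1) × 4.052 = 8.104 mol
m(H2O) = 8.104 × 18.02 = 146.0 g

146 g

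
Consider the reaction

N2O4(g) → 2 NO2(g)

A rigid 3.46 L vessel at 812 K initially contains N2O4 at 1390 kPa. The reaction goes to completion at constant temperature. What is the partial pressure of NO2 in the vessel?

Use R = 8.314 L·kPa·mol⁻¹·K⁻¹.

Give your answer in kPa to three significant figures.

n(N2O4)₀ = PV/RT = (1390 × 3.46) / (8.314 × 812) = 0.7124 mol
n(NO2) = (2/1) × 0.7124 = 1.425 mol
P(NO2) = nRT/V = 1.425 × 8.314 × 812 / 3.46 = 2780 kPa

2780 kPa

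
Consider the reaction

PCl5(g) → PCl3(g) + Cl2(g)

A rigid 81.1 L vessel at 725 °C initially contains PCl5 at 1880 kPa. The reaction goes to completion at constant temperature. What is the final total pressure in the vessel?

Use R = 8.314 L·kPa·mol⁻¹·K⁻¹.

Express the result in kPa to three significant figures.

3760 kPa

Since T and V are fixed, P_final/P_initial = n_final/n_initial = 2/1.
P_final = (2/1) × 1880 = 3760 kPa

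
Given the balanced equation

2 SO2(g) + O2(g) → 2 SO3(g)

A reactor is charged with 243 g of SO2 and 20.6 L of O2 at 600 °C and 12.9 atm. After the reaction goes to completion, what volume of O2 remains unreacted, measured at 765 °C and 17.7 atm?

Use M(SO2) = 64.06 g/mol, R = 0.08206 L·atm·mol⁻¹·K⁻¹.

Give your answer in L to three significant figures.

n(SO2) = 243 / 64.06 = 3.793 mol
n(O2) = PV/RT = (12.9 × 20.6) / (0.08206 × 873.15) = 3.709 mol
For 3.793 mol SO2, stoichiometry requires (1/2) × 3.793 = 1.897 mol O2; 3.709 mol is available, so SO2 is limiting.
n(O2) consumed = (1/2) × 3.793 = 1.897 mol; remaining = 3.709 − 1.897 = 1.812 mol
V(O2) = nRT/P = 1.812 × 0.08206 × 1038.15 / 17.7 = 8.721 L

8.72 L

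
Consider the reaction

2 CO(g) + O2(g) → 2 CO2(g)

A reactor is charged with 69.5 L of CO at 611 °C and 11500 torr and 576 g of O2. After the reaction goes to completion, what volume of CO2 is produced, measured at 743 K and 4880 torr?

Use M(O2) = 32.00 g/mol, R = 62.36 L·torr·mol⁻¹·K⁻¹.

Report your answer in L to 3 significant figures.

138 L

n(CO) = PV/RT = (11500 × 69.5) / (62.36 × 884.15) = 14.50 mol
n(O2) = 576 / 32.00 = 18.00 mol
For 14.50 mol CO, stoichiometry requires (1/2) × 14.50 = 7.250 mol O2; 18.00 mol is available, so CO is limiting.
n(CO2) = (2/2) × 14.50 = 14.50 mol
V(CO2) = nRT/P = 14.50 × 62.36 × 743 / 4880 = 137.7 L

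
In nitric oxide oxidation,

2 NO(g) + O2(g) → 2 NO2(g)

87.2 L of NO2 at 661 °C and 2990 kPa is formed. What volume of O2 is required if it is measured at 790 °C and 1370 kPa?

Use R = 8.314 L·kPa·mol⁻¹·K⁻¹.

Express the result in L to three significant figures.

n(NO2) = PV/RT = (2990 × 87.2) / (8.314 × 934.15) = 33.57 mol
n(O2) = (1/2) × 33.57 = 16.79 mol
V = nRT/P = 16.79 × 8.314 × 1063.15 / 1370 = 108.3 L

108 L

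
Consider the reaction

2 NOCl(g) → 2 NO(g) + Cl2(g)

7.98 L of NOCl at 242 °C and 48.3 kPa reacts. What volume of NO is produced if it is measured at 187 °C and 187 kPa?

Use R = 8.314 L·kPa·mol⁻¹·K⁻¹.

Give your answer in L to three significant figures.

n(NOCl) = PV/RT = (48.3 × 7.98) / (8.314 × 515.15) = 0.08999 mol
n(NO) = (2/2) × 0.08999 = 0.08999 mol
V = nRT/P = 0.08999 × 8.314 × 460.15 / 187 = 1.841 L

1.84 L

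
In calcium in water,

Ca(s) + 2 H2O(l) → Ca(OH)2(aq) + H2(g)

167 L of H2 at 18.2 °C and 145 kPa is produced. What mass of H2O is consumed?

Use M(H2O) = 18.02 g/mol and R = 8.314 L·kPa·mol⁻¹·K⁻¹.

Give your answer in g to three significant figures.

n(H2) = PV/RT = (145 × 167) / (8.314 × 291.35) = 9.997 mol
n(H2O) = (2/1) × 9.997 = 19.99 mol
m(H2O) = 19.99 × 18.02 = 360.2 g

360 g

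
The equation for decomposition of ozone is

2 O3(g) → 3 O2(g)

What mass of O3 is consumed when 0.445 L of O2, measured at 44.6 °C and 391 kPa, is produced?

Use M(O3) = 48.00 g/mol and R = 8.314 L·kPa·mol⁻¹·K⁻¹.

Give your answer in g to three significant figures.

n(O2) = PV/RT = (391 × 0.445) / (8.314 × 317.75) = 0.06586 mol
n(O3) = (2/3) × 0.06586 = 0.04391 mol
m(O3) = 0.04391 × 48.00 = 2.108 g

2.11 g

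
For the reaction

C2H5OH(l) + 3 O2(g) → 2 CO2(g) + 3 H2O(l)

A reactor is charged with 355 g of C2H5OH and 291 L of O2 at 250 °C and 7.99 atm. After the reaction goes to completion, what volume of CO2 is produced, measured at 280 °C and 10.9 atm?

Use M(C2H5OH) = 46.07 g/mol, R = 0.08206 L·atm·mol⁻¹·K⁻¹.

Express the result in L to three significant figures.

64.2 L

n(C2H5OH) = 355 / 46.07 = 7.706 mol
n(O2) = PV/RT = (7.99 × 291) / (0.08206 × 523.15) = 54.16 mol
For 7.706 mol C2H5OH, stoichiometry requires (3/1) × 7.706 = 23.12 mol O2; 54.16 mol is available, so C2H5OH is limiting.
n(CO2) = (2/1) × 7.706 = 15.41 mol
V(CO2) = nRT/P = 15.41 × 0.08206 × 553.15 / 10.9 = 64.17 L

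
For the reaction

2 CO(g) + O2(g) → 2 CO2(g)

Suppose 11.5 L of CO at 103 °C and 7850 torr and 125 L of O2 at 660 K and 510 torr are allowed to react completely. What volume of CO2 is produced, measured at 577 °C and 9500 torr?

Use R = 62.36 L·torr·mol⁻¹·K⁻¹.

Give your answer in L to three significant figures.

n(CO) = PV/RT = (7850 × 11.5) / (62.36 × 376.15) = 3.849 mol
n(O2) = PV/RT = (510 × 125) / (62.36 × 660) = 1.549 mol
For 3.849 mol CO, stoichiometry requires (1/2) × 3.849 = 1.925 mol O2; 1.549 mol is available, so O2 is limiting.
n(CO2) = (2/1) × 1.549 = 3.098 mol
V(CO2) = nRT/P = 3.098 × 62.36 × 850.15 / 9500 = 17.29 L

17.3 L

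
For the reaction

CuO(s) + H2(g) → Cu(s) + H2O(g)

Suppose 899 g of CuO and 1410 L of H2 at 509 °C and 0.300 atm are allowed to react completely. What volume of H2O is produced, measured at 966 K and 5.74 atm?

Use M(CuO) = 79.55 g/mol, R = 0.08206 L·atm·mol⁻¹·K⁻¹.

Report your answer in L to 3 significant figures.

91.0 L

n(CuO) = 899 / 79.55 = 11.30 mol
n(H2) = PV/RT = (0.300 × 1410) / (0.08206 × 782.15) = 6.591 mol
For 11.30 mol CuO, stoichiometry requires (1/1) × 11.30 = 11.30 mol H2; 6.591 mol is available, so H2 is limiting.
n(H2O) = (1/1) × 6.591 = 6.591 mol
V(H2O) = nRT/P = 6.591 × 0.08206 × 966 / 5.74 = 91.02 L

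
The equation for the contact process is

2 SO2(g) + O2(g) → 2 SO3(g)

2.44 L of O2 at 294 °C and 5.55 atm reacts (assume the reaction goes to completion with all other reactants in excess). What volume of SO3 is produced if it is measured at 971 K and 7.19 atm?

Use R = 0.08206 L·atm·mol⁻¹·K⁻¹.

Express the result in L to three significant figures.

6.45 L

n(O2) = PV/RT = (5.55 × 2.44) / (0.08206 × 567.15) = 0.2910 mol
n(SO3) = (2/1) × 0.2910 = 0.5820 mol
V = nRT/P = 0.5820 × 0.08206 × 971 / 7.19 = 6.450 L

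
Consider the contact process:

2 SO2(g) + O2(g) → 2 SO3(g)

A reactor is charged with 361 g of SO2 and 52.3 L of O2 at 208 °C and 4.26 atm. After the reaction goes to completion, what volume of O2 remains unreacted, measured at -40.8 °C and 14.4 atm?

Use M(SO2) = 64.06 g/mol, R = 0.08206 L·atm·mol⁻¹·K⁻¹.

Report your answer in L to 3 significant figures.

n(SO2) = 361 / 64.06 = 5.635 mol
n(O2) = PV/RT = (4.26 × 52.3) / (0.08206 × 481.15) = 5.643 mol
For 5.635 mol SO2, stoichiometry requires (1/2) × 5.635 = 2.817 mol O2; 5.643 mol is available, so SO2 is limiting.
n(O2) consumed = (1/2) × 5.635 = 2.817 mol; remaining = 5.643 − 2.817 = 2.826 mol
V(O2) = nRT/P = 2.826 × 0.08206 × 232.35 / 14.4 = 3.742 L

3.74 L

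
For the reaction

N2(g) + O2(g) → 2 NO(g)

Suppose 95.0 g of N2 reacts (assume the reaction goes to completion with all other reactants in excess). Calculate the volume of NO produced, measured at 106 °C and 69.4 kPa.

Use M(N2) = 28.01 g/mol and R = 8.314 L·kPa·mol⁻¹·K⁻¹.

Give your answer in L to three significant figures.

n(N2) = 95.00 / 28.01 = 3.392 mol
n(NO) = (2/1) × 3.392 = 6.784 mol
V = nRT/P = 6.784 × 8.314 × 379.15 / 69.4 = 308.1 L

308 L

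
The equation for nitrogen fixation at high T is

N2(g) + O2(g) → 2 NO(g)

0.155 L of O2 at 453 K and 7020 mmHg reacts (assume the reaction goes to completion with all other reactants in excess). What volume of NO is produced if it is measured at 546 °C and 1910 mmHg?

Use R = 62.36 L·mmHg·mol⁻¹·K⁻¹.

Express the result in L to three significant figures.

2.06 L

n(O2) = PV/RT = (7020 × 0.155) / (62.36 × 453) = 0.03852 mol
n(NO) = (2/1) × 0.03852 = 0.07704 mol
V = nRT/P = 0.07704 × 62.36 × 819.15 / 1910 = 2.060 L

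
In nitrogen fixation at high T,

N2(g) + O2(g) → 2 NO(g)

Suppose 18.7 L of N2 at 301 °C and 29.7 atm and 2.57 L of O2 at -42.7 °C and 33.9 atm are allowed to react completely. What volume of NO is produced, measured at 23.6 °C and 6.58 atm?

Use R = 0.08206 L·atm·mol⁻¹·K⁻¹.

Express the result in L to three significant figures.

n(N2) = PV/RT = (29.7 × 18.7) / (0.08206 × 574.15) = 11.79 mol
n(O2) = PV/RT = (33.9 × 2.57) / (0.08206 × 230.45) = 4.607 mol
For 11.79 mol N2, stoichiometry requires (1/1) × 11.79 = 11.79 mol O2; 4.607 mol is available, so O2 is limiting.
n(NO) = (2/1) × 4.607 = 9.214 mol
V(NO) = nRT/P = 9.214 × 0.08206 × 296.75 / 6.58 = 34.10 L

34.1 L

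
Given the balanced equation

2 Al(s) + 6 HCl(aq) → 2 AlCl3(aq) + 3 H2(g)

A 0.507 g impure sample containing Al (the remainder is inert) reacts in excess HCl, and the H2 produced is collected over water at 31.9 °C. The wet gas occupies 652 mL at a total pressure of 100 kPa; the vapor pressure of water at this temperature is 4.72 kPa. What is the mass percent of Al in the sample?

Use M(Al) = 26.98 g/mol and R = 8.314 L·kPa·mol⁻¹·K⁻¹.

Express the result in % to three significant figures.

86.9 %

P(H2) = 100 − 4.72 = 95.28 kPa
n(H2) = PV/RT = (95.28 × 0.6520) / (8.314 × 305.05) = 0.02449 mol
n(Al) = (2/3) × 0.02449 = 0.01633 mol
m(Al) = 0.01633 × 26.98 = 0.4406 g
%Al = 0.4406 / 0.507 × 100 = 86.90%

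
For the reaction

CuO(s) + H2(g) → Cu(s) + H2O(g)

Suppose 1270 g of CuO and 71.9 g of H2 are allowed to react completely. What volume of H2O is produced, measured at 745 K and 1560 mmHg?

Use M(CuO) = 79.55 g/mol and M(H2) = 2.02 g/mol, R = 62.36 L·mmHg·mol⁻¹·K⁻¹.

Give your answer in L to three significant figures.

n(CuO) = 1270 / 79.55 = 15.96 mol
n(H2) = 71.9 / 2.02 = 35.59 mol
For 15.96 mol CuO, stoichiometry requires (1/1) × 15.96 = 15.96 mol H2; 35.59 mol is available, so CuO is limiting.
n(H2O) = (1/1) × 15.96 = 15.96 mol
V(H2O) = nRT/P = 15.96 × 62.36 × 745 / 1560 = 475.3 L

475 L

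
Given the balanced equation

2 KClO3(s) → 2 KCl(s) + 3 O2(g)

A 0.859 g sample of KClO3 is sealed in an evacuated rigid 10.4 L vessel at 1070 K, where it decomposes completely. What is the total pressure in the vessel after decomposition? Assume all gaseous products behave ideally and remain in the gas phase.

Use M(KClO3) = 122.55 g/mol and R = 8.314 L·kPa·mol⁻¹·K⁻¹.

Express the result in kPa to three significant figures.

8.99 kPa

n(KClO3) = 0.859 / 122.55 = 0.007009 mol
n(gas produced) = (3/2) × 0.007009 = 0.01051 mol
P = nRT/V = 0.01051 × 8.314 × 1070 / 10.4 = 8.990 kPa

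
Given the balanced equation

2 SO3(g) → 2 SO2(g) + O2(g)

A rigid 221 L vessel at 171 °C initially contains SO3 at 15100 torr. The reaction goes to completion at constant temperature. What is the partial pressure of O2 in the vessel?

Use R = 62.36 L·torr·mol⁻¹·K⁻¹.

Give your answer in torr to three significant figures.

n(SO3)₀ = PV/RT = (15100 × 221) / (62.36 × 444.15) = 120.5 mol
n(O2) = (1/2) × 120.5 = 60.25 mol
P(O2) = nRT/V = 60.25 × 62.36 × 444.15 / 221 = 7551 torr

7550 torr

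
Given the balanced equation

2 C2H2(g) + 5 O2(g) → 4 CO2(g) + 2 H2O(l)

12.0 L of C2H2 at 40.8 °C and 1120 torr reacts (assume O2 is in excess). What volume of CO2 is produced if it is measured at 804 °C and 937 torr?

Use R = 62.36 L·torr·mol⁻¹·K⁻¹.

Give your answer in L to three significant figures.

98.4 L

n(C2H2) = PV/RT = (1120 × 12.0) / (62.36 × 313.95) = 0.6865 mol
n(CO2) = (4/2) × 0.6865 = 1.373 mol
V = nRT/P = 1.373 × 62.36 × 1077.15 / 937 = 98.43 L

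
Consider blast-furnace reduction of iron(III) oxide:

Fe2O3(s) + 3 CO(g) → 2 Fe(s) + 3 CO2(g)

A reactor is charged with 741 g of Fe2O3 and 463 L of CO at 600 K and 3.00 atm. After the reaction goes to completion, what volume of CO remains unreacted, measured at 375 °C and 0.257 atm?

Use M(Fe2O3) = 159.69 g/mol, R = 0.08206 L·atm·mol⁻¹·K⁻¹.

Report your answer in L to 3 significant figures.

2960 L

n(Fe2O3) = 741 / 159.69 = 4.640 mol
n(CO) = PV/RT = (3.00 × 463) / (0.08206 × 600) = 28.21 mol
For 4.640 mol Fe2O3, stoichiometry requires (3/1) × 4.640 = 13.92 mol CO; 28.21 mol is available, so Fe2O3 is limiting.
n(CO) consumed = (3/1) × 4.640 = 13.92 mol; remaining = 28.21 − 13.92 = 14.29 mol
V(CO) = nRT/P = 14.29 × 0.08206 × 648.15 / 0.257 = 2957 L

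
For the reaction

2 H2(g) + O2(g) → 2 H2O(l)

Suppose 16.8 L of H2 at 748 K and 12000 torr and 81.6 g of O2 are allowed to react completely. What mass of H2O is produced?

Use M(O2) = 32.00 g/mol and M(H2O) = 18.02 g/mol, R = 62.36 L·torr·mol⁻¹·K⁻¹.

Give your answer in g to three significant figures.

77.9 g

n(H2) = PV/RT = (12000 × 16.8) / (62.36 × 748) = 4.322 mol
n(O2) = 81.6 / 32.00 = 2.550 mol
For 4.322 mol H2, stoichiometry requires (1/2) × 4.322 = 2.161 mol O2; 2.550 mol is available, so H2 is limiting.
n(H2O) = (2/2) × 4.322 = 4.322 mol
m(H2O) = 4.322 × 18.02 = 77.88 g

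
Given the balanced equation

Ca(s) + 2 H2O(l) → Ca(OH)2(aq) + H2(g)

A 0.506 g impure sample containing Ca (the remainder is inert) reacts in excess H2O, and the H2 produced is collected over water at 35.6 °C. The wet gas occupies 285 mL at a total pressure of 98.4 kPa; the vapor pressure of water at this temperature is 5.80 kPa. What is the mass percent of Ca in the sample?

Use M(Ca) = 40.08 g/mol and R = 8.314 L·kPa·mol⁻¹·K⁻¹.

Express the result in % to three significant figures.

P(H2) = 98.4 − 5.80 = 92.60 kPa
n(H2) = PV/RT = (92.60 × 0.2850) / (8.314 × 308.75) = 0.01028 mol
n(Ca) = (1/1) × 0.01028 = 0.01028 mol
m(Ca) = 0.01028 × 40.08 = 0.4120 g
%Ca = 0.4120 / 0.506 × 100 = 81.42%

81.4 %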